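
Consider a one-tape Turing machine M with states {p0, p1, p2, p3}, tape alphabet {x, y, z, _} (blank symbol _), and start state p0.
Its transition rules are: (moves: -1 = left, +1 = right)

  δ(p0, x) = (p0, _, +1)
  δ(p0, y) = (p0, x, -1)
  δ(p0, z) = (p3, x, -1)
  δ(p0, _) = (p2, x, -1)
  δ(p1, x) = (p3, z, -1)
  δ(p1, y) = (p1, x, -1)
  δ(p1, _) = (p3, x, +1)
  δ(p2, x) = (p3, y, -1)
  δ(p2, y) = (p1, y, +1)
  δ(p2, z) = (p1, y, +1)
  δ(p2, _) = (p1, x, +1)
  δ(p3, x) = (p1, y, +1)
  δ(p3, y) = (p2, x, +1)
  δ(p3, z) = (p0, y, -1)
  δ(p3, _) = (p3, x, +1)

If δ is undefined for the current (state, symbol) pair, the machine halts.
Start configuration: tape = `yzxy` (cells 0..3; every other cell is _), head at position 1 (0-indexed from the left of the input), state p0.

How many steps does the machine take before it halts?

18

state=p0 head=1 tape=_y[z]xy   (p0,z)→(p3,x,-1)
state=p3 head=0 tape=_[y]xxy   (p3,y)→(p2,x,+1)
state=p2 head=1 tape=_x[x]xy   (p2,x)→(p3,y,-1)
state=p3 head=0 tape=_[x]yxy   (p3,x)→(p1,y,+1)
state=p1 head=1 tape=_y[y]xy   (p1,y)→(p1,x,-1)
state=p1 head=0 tape=_[y]xxy   (p1,y)→(p1,x,-1)
state=p1 head=-1 tape=[_]xxxy   (p1,_)→(p3,x,+1)
state=p3 head=0 tape=x[x]xxy   (p3,x)→(p1,y,+1)
state=p1 head=1 tape=xy[x]xy   (p1,x)→(p3,z,-1)
state=p3 head=0 tape=x[y]zxy   (p3,y)→(p2,x,+1)
state=p2 head=1 tape=xx[z]xy   (p2,z)→(p1,y,+1)
state=p1 head=2 tape=xxy[x]y   (p1,x)→(p3,z,-1)
state=p3 head=1 tape=xx[y]zy   (p3,y)→(p2,x,+1)
state=p2 head=2 tape=xxx[z]y   (p2,z)→(p1,y,+1)
state=p1 head=3 tape=xxxy[y]   (p1,y)→(p1,x,-1)
state=p1 head=2 tape=xxx[y]x   (p1,y)→(p1,x,-1)
state=p1 head=1 tape=xx[x]xx   (p1,x)→(p3,z,-1)
state=p3 head=0 tape=x[x]zxx   (p3,x)→(p1,y,+1)
state=p1 head=1 tape=xy[z]xx
M halts after 18 transitions.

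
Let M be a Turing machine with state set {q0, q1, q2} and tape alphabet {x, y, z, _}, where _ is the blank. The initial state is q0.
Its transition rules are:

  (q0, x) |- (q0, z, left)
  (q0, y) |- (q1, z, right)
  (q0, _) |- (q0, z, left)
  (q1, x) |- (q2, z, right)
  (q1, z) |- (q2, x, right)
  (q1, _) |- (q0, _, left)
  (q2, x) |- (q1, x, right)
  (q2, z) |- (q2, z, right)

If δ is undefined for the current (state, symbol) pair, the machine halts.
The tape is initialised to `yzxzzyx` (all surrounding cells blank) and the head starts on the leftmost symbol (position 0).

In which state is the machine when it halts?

q0 | [y]zxzzyx   read y → write z, move right, go to q1
q1 | z[z]xzzyx   read z → write x, move right, go to q2
q2 | zx[x]zzyx   read x → write x, move right, go to q1
q1 | zxx[z]zyx   read z → write x, move right, go to q2
q2 | zxxx[z]yx   read z → write z, move right, go to q2
q2 | zxxxz[y]x
No transition is defined for (q2, y); M halts in state q2.

q2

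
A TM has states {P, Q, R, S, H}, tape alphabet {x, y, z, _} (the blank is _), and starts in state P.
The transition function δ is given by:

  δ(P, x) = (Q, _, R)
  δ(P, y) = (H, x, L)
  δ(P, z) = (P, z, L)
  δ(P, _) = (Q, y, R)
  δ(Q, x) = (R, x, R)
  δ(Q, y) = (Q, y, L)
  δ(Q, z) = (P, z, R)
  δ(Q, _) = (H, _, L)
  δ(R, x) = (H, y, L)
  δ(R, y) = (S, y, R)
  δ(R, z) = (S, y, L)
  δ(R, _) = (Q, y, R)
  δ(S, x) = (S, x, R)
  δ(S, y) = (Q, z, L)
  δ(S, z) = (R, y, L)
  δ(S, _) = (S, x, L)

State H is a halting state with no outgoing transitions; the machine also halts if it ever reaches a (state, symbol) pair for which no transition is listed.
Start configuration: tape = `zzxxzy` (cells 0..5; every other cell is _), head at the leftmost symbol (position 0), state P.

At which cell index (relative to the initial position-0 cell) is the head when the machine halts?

P | __[z]zxxzy   read z → write z, move L, go to P
P | _[_]zzxxzy   read _ → write y, move R, go to Q
Q | _y[z]zxxzy   read z → write z, move R, go to P
P | _yz[z]xxzy   read z → write z, move L, go to P
P | _y[z]zxxzy   read z → write z, move L, go to P
P | _[y]zzxxzy   read y → write x, move L, go to H
H | [_]xzzxxzy
At halt the head is at cell -2.

-2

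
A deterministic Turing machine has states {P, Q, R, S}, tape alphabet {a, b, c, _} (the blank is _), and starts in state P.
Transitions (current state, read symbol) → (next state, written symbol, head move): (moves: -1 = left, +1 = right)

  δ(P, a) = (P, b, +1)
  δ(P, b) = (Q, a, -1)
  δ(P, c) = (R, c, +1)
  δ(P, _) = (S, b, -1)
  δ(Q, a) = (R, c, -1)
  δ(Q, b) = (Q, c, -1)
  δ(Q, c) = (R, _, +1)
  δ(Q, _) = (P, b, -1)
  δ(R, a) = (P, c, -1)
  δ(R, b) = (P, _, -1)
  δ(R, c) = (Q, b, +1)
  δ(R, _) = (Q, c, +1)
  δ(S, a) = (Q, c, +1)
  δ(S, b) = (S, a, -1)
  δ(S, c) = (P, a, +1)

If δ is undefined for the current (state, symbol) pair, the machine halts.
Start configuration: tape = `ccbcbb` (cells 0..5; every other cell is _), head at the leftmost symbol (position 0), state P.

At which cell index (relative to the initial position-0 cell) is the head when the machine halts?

-2

P | __[c]cbcbb   read c → write c, move +1, go to R
R | __c[c]bcbb   read c → write b, move +1, go to Q
Q | __cb[b]cbb   read b → write c, move -1, go to Q
Q | __c[b]ccbb   read b → write c, move -1, go to Q
Q | __[c]cccbb   read c → write _, move +1, go to R
R | ___[c]ccbb   read c → write b, move +1, go to Q
Q | ___b[c]cbb   read c → write _, move +1, go to R
R | ___b_[c]bb   read c → write b, move +1, go to Q
Q | ___b_b[b]b   read b → write c, move -1, go to Q
Q | ___b_[b]cb   read b → write c, move -1, go to Q
Q | ___b[_]ccb   read _ → write b, move -1, go to P
P | ___[b]bccb   read b → write a, move -1, go to Q
Q | __[_]abccb   read _ → write b, move -1, go to P
P | _[_]babccb   read _ → write b, move -1, go to S
S | [_]bbabccb
At halt the head is at cell -2.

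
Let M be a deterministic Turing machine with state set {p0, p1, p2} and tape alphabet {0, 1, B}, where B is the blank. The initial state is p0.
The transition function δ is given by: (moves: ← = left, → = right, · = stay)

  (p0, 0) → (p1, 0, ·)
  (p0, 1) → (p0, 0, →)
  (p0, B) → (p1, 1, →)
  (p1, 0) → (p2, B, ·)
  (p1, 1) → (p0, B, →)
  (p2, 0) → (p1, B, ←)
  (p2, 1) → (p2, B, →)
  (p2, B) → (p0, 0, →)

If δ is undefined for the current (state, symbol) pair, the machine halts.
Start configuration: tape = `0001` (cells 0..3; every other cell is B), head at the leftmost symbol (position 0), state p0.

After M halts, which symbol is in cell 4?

1

state=p0 head=0 tape=[0]001BB   (p0,0)→(p1,0,·)
state=p1 head=0 tape=[0]001BB   (p1,0)→(p2,B,·)
state=p2 head=0 tape=[B]001BB   (p2,B)→(p0,0,→)
state=p0 head=1 tape=0[0]01BB   (p0,0)→(p1,0,·)
state=p1 head=1 tape=0[0]01BB   (p1,0)→(p2,B,·)
state=p2 head=1 tape=0[B]01BB   (p2,B)→(p0,0,→)
state=p0 head=2 tape=00[0]1BB   (p0,0)→(p1,0,·)
state=p1 head=2 tape=00[0]1BB   (p1,0)→(p2,B,·)
state=p2 head=2 tape=00[B]1BB   (p2,B)→(p0,0,→)
state=p0 head=3 tape=000[1]BB   (p0,1)→(p0,0,→)
state=p0 head=4 tape=0000[B]B   (p0,B)→(p1,1,→)
state=p1 head=5 tape=00001[B]
Cell 4 holds 1 when M halts.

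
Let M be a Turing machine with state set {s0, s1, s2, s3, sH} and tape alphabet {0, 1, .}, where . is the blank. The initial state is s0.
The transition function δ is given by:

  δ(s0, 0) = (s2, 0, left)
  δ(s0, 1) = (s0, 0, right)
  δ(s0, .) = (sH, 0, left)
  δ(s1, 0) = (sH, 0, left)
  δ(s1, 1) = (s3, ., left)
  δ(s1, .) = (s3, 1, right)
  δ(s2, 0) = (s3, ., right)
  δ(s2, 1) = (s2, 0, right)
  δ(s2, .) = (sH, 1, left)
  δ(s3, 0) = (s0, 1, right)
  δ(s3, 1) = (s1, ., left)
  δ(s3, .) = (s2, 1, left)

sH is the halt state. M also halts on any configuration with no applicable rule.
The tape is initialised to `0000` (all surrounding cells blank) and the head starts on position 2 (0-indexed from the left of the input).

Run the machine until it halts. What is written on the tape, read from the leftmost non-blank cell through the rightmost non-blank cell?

state=s0 head=2 tape=00[0]0.   (s0,0)→(s2,0,left)
state=s2 head=1 tape=0[0]00.   (s2,0)→(s3,.,right)
state=s3 head=2 tape=0.[0]0.   (s3,0)→(s0,1,right)
state=s0 head=3 tape=0.1[0].   (s0,0)→(s2,0,left)
state=s2 head=2 tape=0.[1]0.   (s2,1)→(s2,0,right)
state=s2 head=3 tape=0.0[0].   (s2,0)→(s3,.,right)
state=s3 head=4 tape=0.0.[.]   (s3,.)→(s2,1,left)
state=s2 head=3 tape=0.0[.]1   (s2,.)→(sH,1,left)
state=sH head=2 tape=0.[0]11
The non-blank tape span at halt is 0.011.

0.011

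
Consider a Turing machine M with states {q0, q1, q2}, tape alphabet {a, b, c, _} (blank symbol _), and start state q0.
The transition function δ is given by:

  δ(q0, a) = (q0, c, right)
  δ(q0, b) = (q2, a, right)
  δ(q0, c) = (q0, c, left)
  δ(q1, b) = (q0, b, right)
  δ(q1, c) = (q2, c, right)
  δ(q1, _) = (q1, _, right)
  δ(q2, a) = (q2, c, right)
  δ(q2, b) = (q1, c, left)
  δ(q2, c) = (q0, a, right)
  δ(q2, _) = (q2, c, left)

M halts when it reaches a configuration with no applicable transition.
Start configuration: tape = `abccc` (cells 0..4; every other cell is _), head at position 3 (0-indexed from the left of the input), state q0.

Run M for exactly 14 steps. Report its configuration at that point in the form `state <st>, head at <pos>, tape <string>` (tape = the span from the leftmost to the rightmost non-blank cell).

state=q0 head=3 tape=_abc[c]c   (q0,c)→(q0,c,left)
state=q0 head=2 tape=_ab[c]cc   (q0,c)→(q0,c,left)
state=q0 head=1 tape=_a[b]ccc   (q0,b)→(q2,a,right)
state=q2 head=2 tape=_aa[c]cc   (q2,c)→(q0,a,right)
state=q0 head=3 tape=_aaa[c]c   (q0,c)→(q0,c,left)
state=q0 head=2 tape=_aa[a]cc   (q0,a)→(q0,c,right)
state=q0 head=3 tape=_aac[c]c   (q0,c)→(q0,c,left)
state=q0 head=2 tape=_aa[c]cc   (q0,c)→(q0,c,left)
state=q0 head=1 tape=_a[a]ccc   (q0,a)→(q0,c,right)
state=q0 head=2 tape=_ac[c]cc   (q0,c)→(q0,c,left)
state=q0 head=1 tape=_a[c]ccc   (q0,c)→(q0,c,left)
state=q0 head=0 tape=_[a]cccc   (q0,a)→(q0,c,right)
state=q0 head=1 tape=_c[c]ccc   (q0,c)→(q0,c,left)
state=q0 head=0 tape=_[c]cccc   (q0,c)→(q0,c,left)
state=q0 head=-1 tape=[_]ccccc
After 14 steps: state q0, head at -1, tape ccccc.

state q0, head at -1, tape ccccc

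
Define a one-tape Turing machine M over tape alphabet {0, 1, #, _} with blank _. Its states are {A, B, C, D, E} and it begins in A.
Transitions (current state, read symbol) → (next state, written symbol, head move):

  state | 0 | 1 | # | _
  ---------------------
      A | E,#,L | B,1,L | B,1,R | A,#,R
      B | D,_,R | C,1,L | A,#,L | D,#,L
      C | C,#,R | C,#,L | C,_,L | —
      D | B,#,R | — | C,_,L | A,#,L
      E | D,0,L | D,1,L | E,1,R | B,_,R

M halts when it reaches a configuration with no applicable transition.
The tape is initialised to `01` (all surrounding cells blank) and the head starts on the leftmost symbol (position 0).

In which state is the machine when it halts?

A | __[0]1   read 0 → write #, move L, go to E
E | _[_]#1   read _ → write _, move R, go to B
B | __[#]1   read # → write #, move L, go to A
A | _[_]#1   read _ → write #, move R, go to A
A | _#[#]1   read # → write 1, move R, go to B
B | _#1[1]   read 1 → write 1, move L, go to C
C | _#[1]1   read 1 → write #, move L, go to C
C | _[#]#1   read # → write _, move L, go to C
C | [_]_#1
No transition is defined for (C, _); M halts in state C.

C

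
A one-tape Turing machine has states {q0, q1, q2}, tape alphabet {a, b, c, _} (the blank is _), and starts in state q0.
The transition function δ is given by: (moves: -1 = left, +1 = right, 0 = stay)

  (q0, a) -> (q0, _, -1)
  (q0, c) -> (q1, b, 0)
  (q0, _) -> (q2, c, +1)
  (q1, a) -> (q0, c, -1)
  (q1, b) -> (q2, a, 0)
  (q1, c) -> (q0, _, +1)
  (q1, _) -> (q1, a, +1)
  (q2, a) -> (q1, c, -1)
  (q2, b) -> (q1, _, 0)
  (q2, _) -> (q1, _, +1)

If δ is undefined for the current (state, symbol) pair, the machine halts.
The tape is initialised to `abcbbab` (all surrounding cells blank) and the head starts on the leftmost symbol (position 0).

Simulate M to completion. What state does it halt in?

q0

state=q0 head=0 tape=_[a]bcbbab   (q0,a)→(q0,_,-1)
state=q0 head=-1 tape=[_]_bcbbab   (q0,_)→(q2,c,+1)
state=q2 head=0 tape=c[_]bcbbab   (q2,_)→(q1,_,+1)
state=q1 head=1 tape=c_[b]cbbab   (q1,b)→(q2,a,0)
state=q2 head=1 tape=c_[a]cbbab   (q2,a)→(q1,c,-1)
state=q1 head=0 tape=c[_]ccbbab   (q1,_)→(q1,a,+1)
state=q1 head=1 tape=ca[c]cbbab   (q1,c)→(q0,_,+1)
state=q0 head=2 tape=ca_[c]bbab   (q0,c)→(q1,b,0)
state=q1 head=2 tape=ca_[b]bbab   (q1,b)→(q2,a,0)
state=q2 head=2 tape=ca_[a]bbab   (q2,a)→(q1,c,-1)
state=q1 head=1 tape=ca[_]cbbab   (q1,_)→(q1,a,+1)
state=q1 head=2 tape=caa[c]bbab   (q1,c)→(q0,_,+1)
state=q0 head=3 tape=caa_[b]bab
No transition is defined for (q0, b); M halts in state q0.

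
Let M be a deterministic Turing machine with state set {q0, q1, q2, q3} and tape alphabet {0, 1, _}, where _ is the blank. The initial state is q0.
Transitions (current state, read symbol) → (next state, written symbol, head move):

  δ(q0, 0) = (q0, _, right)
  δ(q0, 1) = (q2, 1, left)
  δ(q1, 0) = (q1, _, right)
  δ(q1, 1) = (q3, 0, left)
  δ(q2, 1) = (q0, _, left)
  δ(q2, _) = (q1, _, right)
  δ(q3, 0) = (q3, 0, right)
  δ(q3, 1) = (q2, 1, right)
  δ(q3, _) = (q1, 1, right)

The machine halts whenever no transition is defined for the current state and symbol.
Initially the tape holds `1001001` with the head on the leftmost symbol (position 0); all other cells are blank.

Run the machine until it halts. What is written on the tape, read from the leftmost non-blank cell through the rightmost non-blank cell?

1__1__1

state=q0 head=0 tape=_[1]001001_   (q0,1)→(q2,1,left)
state=q2 head=-1 tape=[_]1001001_   (q2,_)→(q1,_,right)
state=q1 head=0 tape=_[1]001001_   (q1,1)→(q3,0,left)
state=q3 head=-1 tape=[_]0001001_   (q3,_)→(q1,1,right)
state=q1 head=0 tape=1[0]001001_   (q1,0)→(q1,_,right)
state=q1 head=1 tape=1_[0]01001_   (q1,0)→(q1,_,right)
state=q1 head=2 tape=1__[0]1001_   (q1,0)→(q1,_,right)
state=q1 head=3 tape=1___[1]001_   (q1,1)→(q3,0,left)
state=q3 head=2 tape=1__[_]0001_   (q3,_)→(q1,1,right)
state=q1 head=3 tape=1__1[0]001_   (q1,0)→(q1,_,right)
state=q1 head=4 tape=1__1_[0]01_   (q1,0)→(q1,_,right)
state=q1 head=5 tape=1__1__[0]1_   (q1,0)→(q1,_,right)
state=q1 head=6 tape=1__1___[1]_   (q1,1)→(q3,0,left)
state=q3 head=5 tape=1__1__[_]0_   (q3,_)→(q1,1,right)
state=q1 head=6 tape=1__1__1[0]_   (q1,0)→(q1,_,right)
state=q1 head=7 tape=1__1__1_[_]
The non-blank tape span at halt is 1__1__1.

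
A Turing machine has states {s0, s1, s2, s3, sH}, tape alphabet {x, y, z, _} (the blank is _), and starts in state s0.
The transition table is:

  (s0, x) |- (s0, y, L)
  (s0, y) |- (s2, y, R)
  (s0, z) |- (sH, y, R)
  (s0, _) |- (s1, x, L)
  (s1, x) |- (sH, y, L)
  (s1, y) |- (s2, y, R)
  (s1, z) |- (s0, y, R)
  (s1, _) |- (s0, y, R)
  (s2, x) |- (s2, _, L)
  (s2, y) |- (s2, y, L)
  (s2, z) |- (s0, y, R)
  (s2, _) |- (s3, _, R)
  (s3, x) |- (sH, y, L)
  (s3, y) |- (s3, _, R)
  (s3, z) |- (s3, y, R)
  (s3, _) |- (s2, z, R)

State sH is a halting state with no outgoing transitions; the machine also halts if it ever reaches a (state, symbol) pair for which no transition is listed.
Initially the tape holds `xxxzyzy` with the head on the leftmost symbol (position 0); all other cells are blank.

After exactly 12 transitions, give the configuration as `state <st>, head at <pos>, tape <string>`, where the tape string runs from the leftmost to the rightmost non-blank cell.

s0 | ___[x]xxzyzy   read x → write y, move L, go to s0
s0 | __[_]yxxzyzy   read _ → write x, move L, go to s1
s1 | _[_]xyxxzyzy   read _ → write y, move R, go to s0
s0 | _y[x]yxxzyzy   read x → write y, move L, go to s0
s0 | _[y]yyxxzyzy   read y → write y, move R, go to s2
s2 | _y[y]yxxzyzy   read y → write y, move L, go to s2
s2 | _[y]yyxxzyzy   read y → write y, move L, go to s2
s2 | [_]yyyxxzyzy   read _ → write _, move R, go to s3
s3 | _[y]yyxxzyzy   read y → write _, move R, go to s3
s3 | __[y]yxxzyzy   read y → write _, move R, go to s3
s3 | ___[y]xxzyzy   read y → write _, move R, go to s3
s3 | ____[x]xzyzy   read x → write y, move L, go to sH
sH | ___[_]yxzyzy
After 12 steps: state sH, head at 0, tape yxzyzy.

state sH, head at 0, tape yxzyzy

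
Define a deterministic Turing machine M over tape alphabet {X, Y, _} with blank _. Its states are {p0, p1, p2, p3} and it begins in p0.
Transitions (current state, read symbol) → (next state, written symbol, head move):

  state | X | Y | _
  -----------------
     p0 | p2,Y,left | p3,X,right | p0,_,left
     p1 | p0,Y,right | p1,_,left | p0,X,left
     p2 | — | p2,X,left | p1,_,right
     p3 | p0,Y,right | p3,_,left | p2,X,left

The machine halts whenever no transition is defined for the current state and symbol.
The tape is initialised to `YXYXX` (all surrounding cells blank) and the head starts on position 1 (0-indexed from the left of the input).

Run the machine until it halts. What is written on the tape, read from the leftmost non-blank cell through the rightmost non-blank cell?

state=p0 head=1 tape=_Y[X]YXX   (p0,X)→(p2,Y,left)
state=p2 head=0 tape=_[Y]YYXX   (p2,Y)→(p2,X,left)
state=p2 head=-1 tape=[_]XYYXX   (p2,_)→(p1,_,right)
state=p1 head=0 tape=_[X]YYXX   (p1,X)→(p0,Y,right)
state=p0 head=1 tape=_Y[Y]YXX   (p0,Y)→(p3,X,right)
state=p3 head=2 tape=_YX[Y]XX   (p3,Y)→(p3,_,left)
state=p3 head=1 tape=_Y[X]_XX   (p3,X)→(p0,Y,right)
state=p0 head=2 tape=_YY[_]XX   (p0,_)→(p0,_,left)
state=p0 head=1 tape=_Y[Y]_XX   (p0,Y)→(p3,X,right)
state=p3 head=2 tape=_YX[_]XX   (p3,_)→(p2,X,left)
state=p2 head=1 tape=_Y[X]XXX
The non-blank tape span at halt is YXXXX.

YXXXX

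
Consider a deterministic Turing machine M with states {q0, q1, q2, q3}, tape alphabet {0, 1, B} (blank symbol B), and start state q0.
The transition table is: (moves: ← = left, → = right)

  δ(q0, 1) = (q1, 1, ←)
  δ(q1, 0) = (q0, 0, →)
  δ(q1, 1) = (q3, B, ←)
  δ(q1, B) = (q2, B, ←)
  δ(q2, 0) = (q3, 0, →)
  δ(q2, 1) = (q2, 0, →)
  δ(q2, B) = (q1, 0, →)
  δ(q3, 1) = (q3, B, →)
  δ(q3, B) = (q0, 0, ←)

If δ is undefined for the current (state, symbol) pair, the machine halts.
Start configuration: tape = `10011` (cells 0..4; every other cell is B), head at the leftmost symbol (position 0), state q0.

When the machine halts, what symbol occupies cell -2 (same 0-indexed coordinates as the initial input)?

0

q0 | BB[1]0011   read 1 → write 1, move ←, go to q1
q1 | B[B]10011   read B → write B, move ←, go to q2
q2 | [B]B10011   read B → write 0, move →, go to q1
q1 | 0[B]10011   read B → write B, move ←, go to q2
q2 | [0]B10011   read 0 → write 0, move →, go to q3
q3 | 0[B]10011   read B → write 0, move ←, go to q0
q0 | [0]010011
Cell -2 holds 0 when M halts.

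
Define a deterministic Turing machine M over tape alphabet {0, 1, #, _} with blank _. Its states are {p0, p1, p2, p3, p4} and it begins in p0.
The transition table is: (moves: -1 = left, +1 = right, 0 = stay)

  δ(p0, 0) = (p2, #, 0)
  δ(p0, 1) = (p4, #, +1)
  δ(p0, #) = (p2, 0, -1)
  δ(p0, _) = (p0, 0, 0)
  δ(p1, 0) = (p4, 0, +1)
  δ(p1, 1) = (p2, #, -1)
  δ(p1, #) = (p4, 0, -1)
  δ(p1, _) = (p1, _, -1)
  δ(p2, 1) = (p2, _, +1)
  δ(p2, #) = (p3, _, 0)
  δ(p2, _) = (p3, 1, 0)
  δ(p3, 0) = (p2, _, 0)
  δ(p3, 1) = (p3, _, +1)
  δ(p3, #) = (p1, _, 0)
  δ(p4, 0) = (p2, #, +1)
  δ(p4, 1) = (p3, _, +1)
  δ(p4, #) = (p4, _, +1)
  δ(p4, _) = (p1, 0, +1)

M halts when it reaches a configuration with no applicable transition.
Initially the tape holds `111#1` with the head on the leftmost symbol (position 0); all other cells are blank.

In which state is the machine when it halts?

p2

p0 | _[1]11#1   read 1 → write #, move +1, go to p4
p4 | _#[1]1#1   read 1 → write _, move +1, go to p3
p3 | _#_[1]#1   read 1 → write _, move +1, go to p3
p3 | _#__[#]1   read # → write _, move 0, go to p1
p1 | _#__[_]1   read _ → write _, move -1, go to p1
p1 | _#_[_]_1   read _ → write _, move -1, go to p1
p1 | _#[_]__1   read _ → write _, move -1, go to p1
p1 | _[#]___1   read # → write 0, move -1, go to p4
p4 | [_]0___1   read _ → write 0, move +1, go to p1
p1 | 0[0]___1   read 0 → write 0, move +1, go to p4
p4 | 00[_]__1   read _ → write 0, move +1, go to p1
p1 | 000[_]_1   read _ → write _, move -1, go to p1
p1 | 00[0]__1   read 0 → write 0, move +1, go to p4
p4 | 000[_]_1   read _ → write 0, move +1, go to p1
p1 | 0000[_]1   read _ → write _, move -1, go to p1
p1 | 000[0]_1   read 0 → write 0, move +1, go to p4
p4 | 0000[_]1   read _ → write 0, move +1, go to p1
p1 | 00000[1]   read 1 → write #, move -1, go to p2
p2 | 0000[0]#
No transition is defined for (p2, 0); M halts in state p2.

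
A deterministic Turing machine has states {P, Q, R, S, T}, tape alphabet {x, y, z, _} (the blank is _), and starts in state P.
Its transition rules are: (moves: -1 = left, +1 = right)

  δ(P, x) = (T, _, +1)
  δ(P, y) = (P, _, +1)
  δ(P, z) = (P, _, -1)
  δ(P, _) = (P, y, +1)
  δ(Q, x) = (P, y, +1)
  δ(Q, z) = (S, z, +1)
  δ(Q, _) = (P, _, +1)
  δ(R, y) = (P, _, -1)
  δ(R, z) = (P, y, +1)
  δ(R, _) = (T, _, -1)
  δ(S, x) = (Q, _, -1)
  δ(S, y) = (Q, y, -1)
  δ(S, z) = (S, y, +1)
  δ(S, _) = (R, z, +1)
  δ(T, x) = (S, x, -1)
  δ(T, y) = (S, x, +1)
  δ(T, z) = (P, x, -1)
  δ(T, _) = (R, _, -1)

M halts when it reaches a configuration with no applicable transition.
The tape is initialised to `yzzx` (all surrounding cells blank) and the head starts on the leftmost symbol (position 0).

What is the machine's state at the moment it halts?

R

P | [y]zzx_   read y → write _, move +1, go to P
P | _[z]zx_   read z → write _, move -1, go to P
P | [_]_zx_   read _ → write y, move +1, go to P
P | y[_]zx_   read _ → write y, move +1, go to P
P | yy[z]x_   read z → write _, move -1, go to P
P | y[y]_x_   read y → write _, move +1, go to P
P | y_[_]x_   read _ → write y, move +1, go to P
P | y_y[x]_   read x → write _, move +1, go to T
T | y_y_[_]   read _ → write _, move -1, go to R
R | y_y[_]_   read _ → write _, move -1, go to T
T | y_[y]__   read y → write x, move +1, go to S
S | y_x[_]_   read _ → write z, move +1, go to R
R | y_xz[_]   read _ → write _, move -1, go to T
T | y_x[z]_   read z → write x, move -1, go to P
P | y_[x]x_   read x → write _, move +1, go to T
T | y__[x]_   read x → write x, move -1, go to S
S | y_[_]x_   read _ → write z, move +1, go to R
R | y_z[x]_
No transition is defined for (R, x); M halts in state R.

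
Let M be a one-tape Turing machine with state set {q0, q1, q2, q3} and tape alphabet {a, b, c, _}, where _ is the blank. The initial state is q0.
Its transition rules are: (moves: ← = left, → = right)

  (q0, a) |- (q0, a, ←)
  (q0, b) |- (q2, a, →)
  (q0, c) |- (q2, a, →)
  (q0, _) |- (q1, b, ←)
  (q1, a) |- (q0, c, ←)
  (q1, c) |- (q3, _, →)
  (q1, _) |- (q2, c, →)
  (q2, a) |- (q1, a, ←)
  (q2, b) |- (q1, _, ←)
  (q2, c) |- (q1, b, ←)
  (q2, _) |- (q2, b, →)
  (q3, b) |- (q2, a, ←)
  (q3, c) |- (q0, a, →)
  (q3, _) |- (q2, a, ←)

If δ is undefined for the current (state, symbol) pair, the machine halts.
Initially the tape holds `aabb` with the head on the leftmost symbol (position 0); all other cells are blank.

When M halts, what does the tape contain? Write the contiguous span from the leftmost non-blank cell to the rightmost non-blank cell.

baaabb

state=q0 head=0 tape=__[a]abb   (q0,a)→(q0,a,←)
state=q0 head=-1 tape=_[_]aabb   (q0,_)→(q1,b,←)
state=q1 head=-2 tape=[_]baabb   (q1,_)→(q2,c,→)
state=q2 head=-1 tape=c[b]aabb   (q2,b)→(q1,_,←)
state=q1 head=-2 tape=[c]_aabb   (q1,c)→(q3,_,→)
state=q3 head=-1 tape=_[_]aabb   (q3,_)→(q2,a,←)
state=q2 head=-2 tape=[_]aaabb   (q2,_)→(q2,b,→)
state=q2 head=-1 tape=b[a]aabb   (q2,a)→(q1,a,←)
state=q1 head=-2 tape=[b]aaabb
The non-blank tape span at halt is baaabb.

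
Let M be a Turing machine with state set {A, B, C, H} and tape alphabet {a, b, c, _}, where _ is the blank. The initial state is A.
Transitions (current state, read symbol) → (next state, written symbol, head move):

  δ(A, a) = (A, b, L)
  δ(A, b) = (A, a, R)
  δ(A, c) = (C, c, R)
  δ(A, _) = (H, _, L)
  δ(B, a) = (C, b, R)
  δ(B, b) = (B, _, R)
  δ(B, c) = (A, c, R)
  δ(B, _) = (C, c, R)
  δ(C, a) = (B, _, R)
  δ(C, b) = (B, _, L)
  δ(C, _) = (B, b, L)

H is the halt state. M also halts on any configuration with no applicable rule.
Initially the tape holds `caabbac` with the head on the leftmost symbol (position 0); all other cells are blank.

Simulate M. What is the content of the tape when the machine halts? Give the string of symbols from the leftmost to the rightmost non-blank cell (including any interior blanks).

c__c_ac

A | [c]aabbac   read c → write c, move R, go to C
C | c[a]abbac   read a → write _, move R, go to B
B | c_[a]bbac   read a → write b, move R, go to C
C | c_b[b]bac   read b → write _, move L, go to B
B | c_[b]_bac   read b → write _, move R, go to B
B | c__[_]bac   read _ → write c, move R, go to C
C | c__c[b]ac   read b → write _, move L, go to B
B | c__[c]_ac   read c → write c, move R, go to A
A | c__c[_]ac   read _ → write _, move L, go to H
H | c__[c]_ac
The non-blank tape span at halt is c__c_ac.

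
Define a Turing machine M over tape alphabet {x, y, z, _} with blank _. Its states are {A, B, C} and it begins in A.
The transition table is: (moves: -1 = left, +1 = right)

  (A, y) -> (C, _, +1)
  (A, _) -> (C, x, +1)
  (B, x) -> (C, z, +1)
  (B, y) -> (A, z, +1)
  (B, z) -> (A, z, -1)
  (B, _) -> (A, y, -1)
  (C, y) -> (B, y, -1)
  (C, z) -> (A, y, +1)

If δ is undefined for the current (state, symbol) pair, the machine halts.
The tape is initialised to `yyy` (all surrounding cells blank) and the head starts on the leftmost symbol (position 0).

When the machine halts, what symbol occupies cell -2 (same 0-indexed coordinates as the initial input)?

state=A head=0 tape=__[y]yy   (A,y)→(C,_,+1)
state=C head=1 tape=___[y]y   (C,y)→(B,y,-1)
state=B head=0 tape=__[_]yy   (B,_)→(A,y,-1)
state=A head=-1 tape=_[_]yyy   (A,_)→(C,x,+1)
state=C head=0 tape=_x[y]yy   (C,y)→(B,y,-1)
state=B head=-1 tape=_[x]yyy   (B,x)→(C,z,+1)
state=C head=0 tape=_z[y]yy   (C,y)→(B,y,-1)
state=B head=-1 tape=_[z]yyy   (B,z)→(A,z,-1)
state=A head=-2 tape=[_]zyyy   (A,_)→(C,x,+1)
state=C head=-1 tape=x[z]yyy   (C,z)→(A,y,+1)
state=A head=0 tape=xy[y]yy   (A,y)→(C,_,+1)
state=C head=1 tape=xy_[y]y   (C,y)→(B,y,-1)
state=B head=0 tape=xy[_]yy   (B,_)→(A,y,-1)
state=A head=-1 tape=x[y]yyy   (A,y)→(C,_,+1)
state=C head=0 tape=x_[y]yy   (C,y)→(B,y,-1)
state=B head=-1 tape=x[_]yyy   (B,_)→(A,y,-1)
state=A head=-2 tape=[x]yyyy
Cell -2 holds x when M halts.

x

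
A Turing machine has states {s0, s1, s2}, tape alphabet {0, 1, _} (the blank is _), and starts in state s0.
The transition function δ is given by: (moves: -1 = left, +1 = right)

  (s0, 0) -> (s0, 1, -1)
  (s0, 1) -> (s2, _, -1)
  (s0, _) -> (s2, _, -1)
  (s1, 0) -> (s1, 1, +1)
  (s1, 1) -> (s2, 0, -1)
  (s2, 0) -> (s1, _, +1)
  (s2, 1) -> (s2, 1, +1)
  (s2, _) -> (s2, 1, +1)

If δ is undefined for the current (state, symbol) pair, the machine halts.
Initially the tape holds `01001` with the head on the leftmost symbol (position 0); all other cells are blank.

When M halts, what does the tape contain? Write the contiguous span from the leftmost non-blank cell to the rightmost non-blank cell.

s0 | __[0]1001_   read 0 → write 1, move -1, go to s0
s0 | _[_]11001_   read _ → write _, move -1, go to s2
s2 | [_]_11001_   read _ → write 1, move +1, go to s2
s2 | 1[_]11001_   read _ → write 1, move +1, go to s2
s2 | 11[1]1001_   read 1 → write 1, move +1, go to s2
s2 | 111[1]001_   read 1 → write 1, move +1, go to s2
s2 | 1111[0]01_   read 0 → write _, move +1, go to s1
s1 | 1111_[0]1_   read 0 → write 1, move +1, go to s1
s1 | 1111_1[1]_   read 1 → write 0, move -1, go to s2
s2 | 1111_[1]0_   read 1 → write 1, move +1, go to s2
s2 | 1111_1[0]_   read 0 → write _, move +1, go to s1
s1 | 1111_1_[_]
The non-blank tape span at halt is 1111_1.

1111_1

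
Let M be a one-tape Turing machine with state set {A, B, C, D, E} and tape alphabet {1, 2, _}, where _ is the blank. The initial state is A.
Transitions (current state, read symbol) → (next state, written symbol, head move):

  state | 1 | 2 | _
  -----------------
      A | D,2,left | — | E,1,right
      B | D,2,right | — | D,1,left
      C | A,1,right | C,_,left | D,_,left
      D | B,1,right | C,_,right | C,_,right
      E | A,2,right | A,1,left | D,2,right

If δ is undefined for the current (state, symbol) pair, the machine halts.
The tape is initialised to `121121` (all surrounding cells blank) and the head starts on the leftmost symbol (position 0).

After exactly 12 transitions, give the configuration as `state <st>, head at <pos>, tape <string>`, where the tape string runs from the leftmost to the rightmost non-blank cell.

state D, head at -2, tape 21121

A | __[1]21121   read 1 → write 2, move left, go to D
D | _[_]221121   read _ → write _, move right, go to C
C | __[2]21121   read 2 → write _, move left, go to C
C | _[_]_21121   read _ → write _, move left, go to D
D | [_]__21121   read _ → write _, move right, go to C
C | _[_]_21121   read _ → write _, move left, go to D
D | [_]__21121   read _ → write _, move right, go to C
C | _[_]_21121   read _ → write _, move left, go to D
D | [_]__21121   read _ → write _, move right, go to C
C | _[_]_21121   read _ → write _, move left, go to D
D | [_]__21121   read _ → write _, move right, go to C
C | _[_]_21121   read _ → write _, move left, go to D
D | [_]__21121
After 12 steps: state D, head at -2, tape 21121.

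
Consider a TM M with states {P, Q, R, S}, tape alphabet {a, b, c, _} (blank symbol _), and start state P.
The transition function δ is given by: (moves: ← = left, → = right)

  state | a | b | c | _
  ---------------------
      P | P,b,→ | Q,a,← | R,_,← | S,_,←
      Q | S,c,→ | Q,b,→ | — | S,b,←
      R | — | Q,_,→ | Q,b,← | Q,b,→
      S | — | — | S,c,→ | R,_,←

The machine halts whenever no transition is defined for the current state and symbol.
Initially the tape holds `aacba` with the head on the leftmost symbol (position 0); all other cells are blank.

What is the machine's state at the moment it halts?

S

state=P head=0 tape=_[a]acba   (P,a)→(P,b,→)
state=P head=1 tape=_b[a]cba   (P,a)→(P,b,→)
state=P head=2 tape=_bb[c]ba   (P,c)→(R,_,←)
state=R head=1 tape=_b[b]_ba   (R,b)→(Q,_,→)
state=Q head=2 tape=_b_[_]ba   (Q,_)→(S,b,←)
state=S head=1 tape=_b[_]bba   (S,_)→(R,_,←)
state=R head=0 tape=_[b]_bba   (R,b)→(Q,_,→)
state=Q head=1 tape=__[_]bba   (Q,_)→(S,b,←)
state=S head=0 tape=_[_]bbba   (S,_)→(R,_,←)
state=R head=-1 tape=[_]_bbba   (R,_)→(Q,b,→)
state=Q head=0 tape=b[_]bbba   (Q,_)→(S,b,←)
state=S head=-1 tape=[b]bbbba
No transition is defined for (S, b); M halts in state S.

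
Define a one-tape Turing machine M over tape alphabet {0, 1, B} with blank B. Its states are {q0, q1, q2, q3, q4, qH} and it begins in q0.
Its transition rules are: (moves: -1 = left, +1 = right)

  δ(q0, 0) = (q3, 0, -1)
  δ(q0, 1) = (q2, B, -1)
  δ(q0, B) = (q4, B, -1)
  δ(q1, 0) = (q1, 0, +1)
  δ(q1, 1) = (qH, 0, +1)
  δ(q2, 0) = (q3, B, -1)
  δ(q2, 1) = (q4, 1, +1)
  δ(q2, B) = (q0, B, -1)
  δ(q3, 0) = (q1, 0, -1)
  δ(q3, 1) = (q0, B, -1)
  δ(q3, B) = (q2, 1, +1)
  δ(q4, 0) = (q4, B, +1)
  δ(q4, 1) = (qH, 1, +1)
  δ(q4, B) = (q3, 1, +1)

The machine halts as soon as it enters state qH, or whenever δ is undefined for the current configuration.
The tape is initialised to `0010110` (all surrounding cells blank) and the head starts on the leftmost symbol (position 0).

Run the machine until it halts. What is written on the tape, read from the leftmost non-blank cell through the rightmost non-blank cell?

state=q0 head=0 tape=BBB[0]010110   (q0,0)→(q3,0,-1)
state=q3 head=-1 tape=BB[B]0010110   (q3,B)→(q2,1,+1)
state=q2 head=0 tape=BB1[0]010110   (q2,0)→(q3,B,-1)
state=q3 head=-1 tape=BB[1]B010110   (q3,1)→(q0,B,-1)
state=q0 head=-2 tape=B[B]BB010110   (q0,B)→(q4,B,-1)
state=q4 head=-3 tape=[B]BBB010110   (q4,B)→(q3,1,+1)
state=q3 head=-2 tape=1[B]BB010110   (q3,B)→(q2,1,+1)
state=q2 head=-1 tape=11[B]B010110   (q2,B)→(q0,B,-1)
state=q0 head=-2 tape=1[1]BB010110   (q0,1)→(q2,B,-1)
state=q2 head=-3 tape=[1]BBB010110   (q2,1)→(q4,1,+1)
state=q4 head=-2 tape=1[B]BB010110   (q4,B)→(q3,1,+1)
state=q3 head=-1 tape=11[B]B010110   (q3,B)→(q2,1,+1)
state=q2 head=0 tape=111[B]010110   (q2,B)→(q0,B,-1)
state=q0 head=-1 tape=11[1]B010110   (q0,1)→(q2,B,-1)
state=q2 head=-2 tape=1[1]BB010110   (q2,1)→(q4,1,+1)
state=q4 head=-1 tape=11[B]B010110   (q4,B)→(q3,1,+1)
state=q3 head=0 tape=111[B]010110   (q3,B)→(q2,1,+1)
state=q2 head=1 tape=1111[0]10110   (q2,0)→(q3,B,-1)
state=q3 head=0 tape=111[1]B10110   (q3,1)→(q0,B,-1)
state=q0 head=-1 tape=11[1]BB10110   (q0,1)→(q2,B,-1)
state=q2 head=-2 tape=1[1]BBB10110   (q2,1)→(q4,1,+1)
state=q4 head=-1 tape=11[B]BB10110   (q4,B)→(q3,1,+1)
state=q3 head=0 tape=111[B]B10110   (q3,B)→(q2,1,+1)
state=q2 head=1 tape=1111[B]10110   (q2,B)→(q0,B,-1)
state=q0 head=0 tape=111[1]B10110   (q0,1)→(q2,B,-1)
state=q2 head=-1 tape=11[1]BB10110   (q2,1)→(q4,1,+1)
state=q4 head=0 tape=111[B]B10110   (q4,B)→(q3,1,+1)
state=q3 head=1 tape=1111[B]10110   (q3,B)→(q2,1,+1)
state=q2 head=2 tape=11111[1]0110   (q2,1)→(q4,1,+1)
state=q4 head=3 tape=111111[0]110   (q4,0)→(q4,B,+1)
state=q4 head=4 tape=111111B[1]10   (q4,1)→(qH,1,+1)
state=qH head=5 tape=111111B1[1]0
The non-blank tape span at halt is 111111B110.

111111B110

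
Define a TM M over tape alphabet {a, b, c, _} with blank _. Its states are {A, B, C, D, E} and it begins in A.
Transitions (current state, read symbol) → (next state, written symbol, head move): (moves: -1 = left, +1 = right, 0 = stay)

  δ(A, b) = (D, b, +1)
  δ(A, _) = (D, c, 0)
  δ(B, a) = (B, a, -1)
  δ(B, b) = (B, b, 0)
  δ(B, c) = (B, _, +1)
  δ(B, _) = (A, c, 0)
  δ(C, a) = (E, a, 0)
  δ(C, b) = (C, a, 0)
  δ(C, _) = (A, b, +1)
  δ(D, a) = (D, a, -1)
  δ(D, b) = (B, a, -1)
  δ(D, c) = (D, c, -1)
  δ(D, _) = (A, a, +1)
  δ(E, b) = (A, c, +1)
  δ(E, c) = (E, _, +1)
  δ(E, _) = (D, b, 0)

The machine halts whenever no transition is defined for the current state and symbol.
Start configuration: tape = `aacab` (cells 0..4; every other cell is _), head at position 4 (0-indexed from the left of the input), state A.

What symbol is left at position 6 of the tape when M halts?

c

state=A head=4 tape=aaca[b]__   (A,b)→(D,b,+1)
state=D head=5 tape=aacab[_]_   (D,_)→(A,a,+1)
state=A head=6 tape=aacaba[_]   (A,_)→(D,c,0)
state=D head=6 tape=aacaba[c]   (D,c)→(D,c,-1)
state=D head=5 tape=aacab[a]c   (D,a)→(D,a,-1)
state=D head=4 tape=aaca[b]ac   (D,b)→(B,a,-1)
state=B head=3 tape=aac[a]aac   (B,a)→(B,a,-1)
state=B head=2 tape=aa[c]aaac   (B,c)→(B,_,+1)
state=B head=3 tape=aa_[a]aac   (B,a)→(B,a,-1)
state=B head=2 tape=aa[_]aaac   (B,_)→(A,c,0)
state=A head=2 tape=aa[c]aaac
Cell 6 holds c when M halts.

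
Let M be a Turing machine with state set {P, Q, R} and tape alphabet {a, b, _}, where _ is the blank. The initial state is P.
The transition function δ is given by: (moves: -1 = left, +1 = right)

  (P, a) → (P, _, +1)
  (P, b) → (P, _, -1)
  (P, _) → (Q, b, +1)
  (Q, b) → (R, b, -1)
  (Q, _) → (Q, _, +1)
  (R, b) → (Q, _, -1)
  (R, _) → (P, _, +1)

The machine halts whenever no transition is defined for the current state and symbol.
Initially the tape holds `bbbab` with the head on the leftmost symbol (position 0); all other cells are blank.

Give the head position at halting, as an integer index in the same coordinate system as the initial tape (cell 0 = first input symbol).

state=P head=0 tape=_[b]bbab   (P,b)→(P,_,-1)
state=P head=-1 tape=[_]_bbab   (P,_)→(Q,b,+1)
state=Q head=0 tape=b[_]bbab   (Q,_)→(Q,_,+1)
state=Q head=1 tape=b_[b]bab   (Q,b)→(R,b,-1)
state=R head=0 tape=b[_]bbab   (R,_)→(P,_,+1)
state=P head=1 tape=b_[b]bab   (P,b)→(P,_,-1)
state=P head=0 tape=b[_]_bab   (P,_)→(Q,b,+1)
state=Q head=1 tape=bb[_]bab   (Q,_)→(Q,_,+1)
state=Q head=2 tape=bb_[b]ab   (Q,b)→(R,b,-1)
state=R head=1 tape=bb[_]bab   (R,_)→(P,_,+1)
state=P head=2 tape=bb_[b]ab   (P,b)→(P,_,-1)
state=P head=1 tape=bb[_]_ab   (P,_)→(Q,b,+1)
state=Q head=2 tape=bbb[_]ab   (Q,_)→(Q,_,+1)
state=Q head=3 tape=bbb_[a]b
At halt the head is at cell 3.

3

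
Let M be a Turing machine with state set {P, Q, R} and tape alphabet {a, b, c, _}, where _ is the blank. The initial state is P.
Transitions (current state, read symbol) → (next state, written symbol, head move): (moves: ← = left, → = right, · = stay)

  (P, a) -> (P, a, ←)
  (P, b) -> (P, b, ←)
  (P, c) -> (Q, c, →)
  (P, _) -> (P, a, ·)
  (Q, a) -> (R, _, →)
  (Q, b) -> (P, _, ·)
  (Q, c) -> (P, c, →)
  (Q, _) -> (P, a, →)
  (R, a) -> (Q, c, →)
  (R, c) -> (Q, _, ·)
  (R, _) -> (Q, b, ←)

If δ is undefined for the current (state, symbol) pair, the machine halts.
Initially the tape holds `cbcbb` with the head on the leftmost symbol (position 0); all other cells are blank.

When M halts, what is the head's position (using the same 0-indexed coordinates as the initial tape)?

P | [c]bcbb   read c → write c, move →, go to Q
Q | c[b]cbb   read b → write _, move ·, go to P
P | c[_]cbb   read _ → write a, move ·, go to P
P | c[a]cbb   read a → write a, move ←, go to P
P | [c]acbb   read c → write c, move →, go to Q
Q | c[a]cbb   read a → write _, move →, go to R
R | c_[c]bb   read c → write _, move ·, go to Q
Q | c_[_]bb   read _ → write a, move →, go to P
P | c_a[b]b   read b → write b, move ←, go to P
P | c_[a]bb   read a → write a, move ←, go to P
P | c[_]abb   read _ → write a, move ·, go to P
P | c[a]abb   read a → write a, move ←, go to P
P | [c]aabb   read c → write c, move →, go to Q
Q | c[a]abb   read a → write _, move →, go to R
R | c_[a]bb   read a → write c, move →, go to Q
Q | c_c[b]b   read b → write _, move ·, go to P
P | c_c[_]b   read _ → write a, move ·, go to P
P | c_c[a]b   read a → write a, move ←, go to P
P | c_[c]ab   read c → write c, move →, go to Q
Q | c_c[a]b   read a → write _, move →, go to R
R | c_c_[b]
At halt the head is at cell 4.

4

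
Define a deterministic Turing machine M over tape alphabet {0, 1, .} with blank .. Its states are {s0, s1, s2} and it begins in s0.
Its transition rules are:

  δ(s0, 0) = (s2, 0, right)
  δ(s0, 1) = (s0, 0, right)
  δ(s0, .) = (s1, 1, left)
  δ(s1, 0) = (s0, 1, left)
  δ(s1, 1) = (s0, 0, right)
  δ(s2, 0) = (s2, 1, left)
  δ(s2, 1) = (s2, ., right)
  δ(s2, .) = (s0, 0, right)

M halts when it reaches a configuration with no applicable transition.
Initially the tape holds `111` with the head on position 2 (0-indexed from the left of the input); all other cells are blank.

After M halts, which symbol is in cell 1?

0

state=s0 head=2 tape=11[1]....   (s0,1)→(s0,0,right)
state=s0 head=3 tape=110[.]...   (s0,.)→(s1,1,left)
state=s1 head=2 tape=11[0]1...   (s1,0)→(s0,1,left)
state=s0 head=1 tape=1[1]11...   (s0,1)→(s0,0,right)
state=s0 head=2 tape=10[1]1...   (s0,1)→(s0,0,right)
state=s0 head=3 tape=100[1]...   (s0,1)→(s0,0,right)
state=s0 head=4 tape=1000[.]..   (s0,.)→(s1,1,left)
state=s1 head=3 tape=100[0]1..   (s1,0)→(s0,1,left)
state=s0 head=2 tape=10[0]11..   (s0,0)→(s2,0,right)
state=s2 head=3 tape=100[1]1..   (s2,1)→(s2,.,right)
state=s2 head=4 tape=100.[1]..   (s2,1)→(s2,.,right)
state=s2 head=5 tape=100..[.].   (s2,.)→(s0,0,right)
state=s0 head=6 tape=100..0[.]   (s0,.)→(s1,1,left)
state=s1 head=5 tape=100..[0]1   (s1,0)→(s0,1,left)
state=s0 head=4 tape=100.[.]11   (s0,.)→(s1,1,left)
state=s1 head=3 tape=100[.]111
Cell 1 holds 0 when M halts.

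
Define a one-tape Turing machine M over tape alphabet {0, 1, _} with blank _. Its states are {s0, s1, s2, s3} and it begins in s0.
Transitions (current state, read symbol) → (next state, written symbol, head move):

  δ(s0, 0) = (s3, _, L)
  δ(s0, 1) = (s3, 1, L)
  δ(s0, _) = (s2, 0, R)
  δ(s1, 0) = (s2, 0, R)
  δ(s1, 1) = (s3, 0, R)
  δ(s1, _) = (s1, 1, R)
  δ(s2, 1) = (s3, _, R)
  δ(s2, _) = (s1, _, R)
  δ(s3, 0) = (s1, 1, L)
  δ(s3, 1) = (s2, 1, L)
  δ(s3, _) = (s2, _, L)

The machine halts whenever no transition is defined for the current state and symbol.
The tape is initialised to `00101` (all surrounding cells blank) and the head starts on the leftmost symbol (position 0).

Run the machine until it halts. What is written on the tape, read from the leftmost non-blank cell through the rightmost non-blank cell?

s0 | __[0]0101   read 0 → write _, move L, go to s3
s3 | _[_]_0101   read _ → write _, move L, go to s2
s2 | [_]__0101   read _ → write _, move R, go to s1
s1 | _[_]_0101   read _ → write 1, move R, go to s1
s1 | _1[_]0101   read _ → write 1, move R, go to s1
s1 | _11[0]101   read 0 → write 0, move R, go to s2
s2 | _110[1]01   read 1 → write _, move R, go to s3
s3 | _110_[0]1   read 0 → write 1, move L, go to s1
s1 | _110[_]11   read _ → write 1, move R, go to s1
s1 | _1101[1]1   read 1 → write 0, move R, go to s3
s3 | _11010[1]   read 1 → write 1, move L, go to s2
s2 | _1101[0]1
The non-blank tape span at halt is 110101.

110101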